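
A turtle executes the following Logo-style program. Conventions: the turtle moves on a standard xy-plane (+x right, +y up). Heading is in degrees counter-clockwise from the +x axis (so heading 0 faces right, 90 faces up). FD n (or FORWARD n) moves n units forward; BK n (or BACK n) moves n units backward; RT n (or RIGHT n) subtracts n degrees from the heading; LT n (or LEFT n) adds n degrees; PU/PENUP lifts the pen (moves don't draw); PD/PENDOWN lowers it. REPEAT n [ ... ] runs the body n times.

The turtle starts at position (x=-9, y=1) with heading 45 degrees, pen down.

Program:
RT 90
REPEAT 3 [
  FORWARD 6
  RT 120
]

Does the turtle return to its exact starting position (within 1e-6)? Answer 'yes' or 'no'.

Executing turtle program step by step:
Start: pos=(-9,1), heading=45, pen down
RT 90: heading 45 -> 315
REPEAT 3 [
  -- iteration 1/3 --
  FD 6: (-9,1) -> (-4.757,-3.243) [heading=315, draw]
  RT 120: heading 315 -> 195
  -- iteration 2/3 --
  FD 6: (-4.757,-3.243) -> (-10.553,-4.796) [heading=195, draw]
  RT 120: heading 195 -> 75
  -- iteration 3/3 --
  FD 6: (-10.553,-4.796) -> (-9,1) [heading=75, draw]
  RT 120: heading 75 -> 315
]
Final: pos=(-9,1), heading=315, 3 segment(s) drawn

Start position: (-9, 1)
Final position: (-9, 1)
Distance = 0; < 1e-6 -> CLOSED

Answer: yes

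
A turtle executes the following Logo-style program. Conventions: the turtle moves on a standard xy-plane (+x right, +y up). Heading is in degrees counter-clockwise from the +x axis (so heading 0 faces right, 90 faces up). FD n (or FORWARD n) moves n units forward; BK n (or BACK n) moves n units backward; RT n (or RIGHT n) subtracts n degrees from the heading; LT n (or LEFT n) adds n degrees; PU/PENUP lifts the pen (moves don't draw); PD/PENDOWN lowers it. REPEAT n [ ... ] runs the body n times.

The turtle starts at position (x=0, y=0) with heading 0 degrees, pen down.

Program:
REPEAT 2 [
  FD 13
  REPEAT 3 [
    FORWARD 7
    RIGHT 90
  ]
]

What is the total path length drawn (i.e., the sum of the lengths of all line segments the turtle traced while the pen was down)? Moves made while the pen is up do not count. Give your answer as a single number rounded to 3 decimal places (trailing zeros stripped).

Answer: 68

Derivation:
Executing turtle program step by step:
Start: pos=(0,0), heading=0, pen down
REPEAT 2 [
  -- iteration 1/2 --
  FD 13: (0,0) -> (13,0) [heading=0, draw]
  REPEAT 3 [
    -- iteration 1/3 --
    FD 7: (13,0) -> (20,0) [heading=0, draw]
    RT 90: heading 0 -> 270
    -- iteration 2/3 --
    FD 7: (20,0) -> (20,-7) [heading=270, draw]
    RT 90: heading 270 -> 180
    -- iteration 3/3 --
    FD 7: (20,-7) -> (13,-7) [heading=180, draw]
    RT 90: heading 180 -> 90
  ]
  -- iteration 2/2 --
  FD 13: (13,-7) -> (13,6) [heading=90, draw]
  REPEAT 3 [
    -- iteration 1/3 --
    FD 7: (13,6) -> (13,13) [heading=90, draw]
    RT 90: heading 90 -> 0
    -- iteration 2/3 --
    FD 7: (13,13) -> (20,13) [heading=0, draw]
    RT 90: heading 0 -> 270
    -- iteration 3/3 --
    FD 7: (20,13) -> (20,6) [heading=270, draw]
    RT 90: heading 270 -> 180
  ]
]
Final: pos=(20,6), heading=180, 8 segment(s) drawn

Segment lengths:
  seg 1: (0,0) -> (13,0), length = 13
  seg 2: (13,0) -> (20,0), length = 7
  seg 3: (20,0) -> (20,-7), length = 7
  seg 4: (20,-7) -> (13,-7), length = 7
  seg 5: (13,-7) -> (13,6), length = 13
  seg 6: (13,6) -> (13,13), length = 7
  seg 7: (13,13) -> (20,13), length = 7
  seg 8: (20,13) -> (20,6), length = 7
Total = 68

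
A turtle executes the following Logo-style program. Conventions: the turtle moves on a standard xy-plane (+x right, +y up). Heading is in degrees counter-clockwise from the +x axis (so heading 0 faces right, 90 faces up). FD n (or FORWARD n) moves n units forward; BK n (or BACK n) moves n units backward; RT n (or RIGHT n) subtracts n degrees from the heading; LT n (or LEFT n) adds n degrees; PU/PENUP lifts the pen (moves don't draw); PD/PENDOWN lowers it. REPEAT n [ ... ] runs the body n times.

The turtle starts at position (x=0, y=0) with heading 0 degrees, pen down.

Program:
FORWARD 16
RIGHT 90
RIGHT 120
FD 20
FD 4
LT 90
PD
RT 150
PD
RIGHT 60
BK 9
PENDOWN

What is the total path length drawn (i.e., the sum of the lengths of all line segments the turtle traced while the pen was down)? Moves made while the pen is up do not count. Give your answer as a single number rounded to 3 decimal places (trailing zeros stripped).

Answer: 49

Derivation:
Executing turtle program step by step:
Start: pos=(0,0), heading=0, pen down
FD 16: (0,0) -> (16,0) [heading=0, draw]
RT 90: heading 0 -> 270
RT 120: heading 270 -> 150
FD 20: (16,0) -> (-1.321,10) [heading=150, draw]
FD 4: (-1.321,10) -> (-4.785,12) [heading=150, draw]
LT 90: heading 150 -> 240
PD: pen down
RT 150: heading 240 -> 90
PD: pen down
RT 60: heading 90 -> 30
BK 9: (-4.785,12) -> (-12.579,7.5) [heading=30, draw]
PD: pen down
Final: pos=(-12.579,7.5), heading=30, 4 segment(s) drawn

Segment lengths:
  seg 1: (0,0) -> (16,0), length = 16
  seg 2: (16,0) -> (-1.321,10), length = 20
  seg 3: (-1.321,10) -> (-4.785,12), length = 4
  seg 4: (-4.785,12) -> (-12.579,7.5), length = 9
Total = 49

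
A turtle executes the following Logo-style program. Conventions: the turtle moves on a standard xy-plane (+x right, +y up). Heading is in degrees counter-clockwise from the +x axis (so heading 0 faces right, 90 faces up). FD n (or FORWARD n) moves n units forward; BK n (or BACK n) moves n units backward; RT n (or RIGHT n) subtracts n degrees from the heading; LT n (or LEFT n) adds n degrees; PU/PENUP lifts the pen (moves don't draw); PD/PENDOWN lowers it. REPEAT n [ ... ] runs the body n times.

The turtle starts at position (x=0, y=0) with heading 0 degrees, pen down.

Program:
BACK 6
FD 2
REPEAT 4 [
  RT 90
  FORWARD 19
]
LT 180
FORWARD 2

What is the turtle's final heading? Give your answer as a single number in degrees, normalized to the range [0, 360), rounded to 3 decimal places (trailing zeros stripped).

Executing turtle program step by step:
Start: pos=(0,0), heading=0, pen down
BK 6: (0,0) -> (-6,0) [heading=0, draw]
FD 2: (-6,0) -> (-4,0) [heading=0, draw]
REPEAT 4 [
  -- iteration 1/4 --
  RT 90: heading 0 -> 270
  FD 19: (-4,0) -> (-4,-19) [heading=270, draw]
  -- iteration 2/4 --
  RT 90: heading 270 -> 180
  FD 19: (-4,-19) -> (-23,-19) [heading=180, draw]
  -- iteration 3/4 --
  RT 90: heading 180 -> 90
  FD 19: (-23,-19) -> (-23,0) [heading=90, draw]
  -- iteration 4/4 --
  RT 90: heading 90 -> 0
  FD 19: (-23,0) -> (-4,0) [heading=0, draw]
]
LT 180: heading 0 -> 180
FD 2: (-4,0) -> (-6,0) [heading=180, draw]
Final: pos=(-6,0), heading=180, 7 segment(s) drawn

Answer: 180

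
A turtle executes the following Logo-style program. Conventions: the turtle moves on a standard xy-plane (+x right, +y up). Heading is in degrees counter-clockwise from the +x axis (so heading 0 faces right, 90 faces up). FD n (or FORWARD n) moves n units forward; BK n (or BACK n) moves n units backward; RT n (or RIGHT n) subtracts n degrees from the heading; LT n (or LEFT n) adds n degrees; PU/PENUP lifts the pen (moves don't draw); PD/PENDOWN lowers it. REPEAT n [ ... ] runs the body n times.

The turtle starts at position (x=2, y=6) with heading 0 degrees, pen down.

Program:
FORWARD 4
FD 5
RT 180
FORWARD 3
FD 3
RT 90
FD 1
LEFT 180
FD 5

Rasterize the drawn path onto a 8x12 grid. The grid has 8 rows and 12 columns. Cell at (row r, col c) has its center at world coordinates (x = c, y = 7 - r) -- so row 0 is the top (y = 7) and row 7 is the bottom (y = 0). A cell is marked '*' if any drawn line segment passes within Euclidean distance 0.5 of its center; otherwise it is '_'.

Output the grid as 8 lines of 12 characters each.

Segment 0: (2,6) -> (6,6)
Segment 1: (6,6) -> (11,6)
Segment 2: (11,6) -> (8,6)
Segment 3: (8,6) -> (5,6)
Segment 4: (5,6) -> (5,7)
Segment 5: (5,7) -> (5,2)

Answer: _____*______
__**********
_____*______
_____*______
_____*______
_____*______
____________
____________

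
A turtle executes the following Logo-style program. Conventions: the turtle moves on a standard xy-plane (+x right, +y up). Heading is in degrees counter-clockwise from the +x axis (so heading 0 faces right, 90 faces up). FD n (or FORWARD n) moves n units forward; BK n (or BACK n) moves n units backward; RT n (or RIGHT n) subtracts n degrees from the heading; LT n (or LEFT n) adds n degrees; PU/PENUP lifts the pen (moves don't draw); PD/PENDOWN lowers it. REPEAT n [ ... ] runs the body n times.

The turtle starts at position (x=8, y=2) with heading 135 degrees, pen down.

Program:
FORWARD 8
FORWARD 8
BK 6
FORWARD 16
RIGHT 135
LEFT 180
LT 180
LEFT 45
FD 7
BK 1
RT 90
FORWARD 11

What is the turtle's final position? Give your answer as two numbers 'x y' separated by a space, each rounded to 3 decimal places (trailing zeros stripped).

Answer: 1.636 16.849

Derivation:
Executing turtle program step by step:
Start: pos=(8,2), heading=135, pen down
FD 8: (8,2) -> (2.343,7.657) [heading=135, draw]
FD 8: (2.343,7.657) -> (-3.314,13.314) [heading=135, draw]
BK 6: (-3.314,13.314) -> (0.929,9.071) [heading=135, draw]
FD 16: (0.929,9.071) -> (-10.385,20.385) [heading=135, draw]
RT 135: heading 135 -> 0
LT 180: heading 0 -> 180
LT 180: heading 180 -> 0
LT 45: heading 0 -> 45
FD 7: (-10.385,20.385) -> (-5.435,25.335) [heading=45, draw]
BK 1: (-5.435,25.335) -> (-6.142,24.627) [heading=45, draw]
RT 90: heading 45 -> 315
FD 11: (-6.142,24.627) -> (1.636,16.849) [heading=315, draw]
Final: pos=(1.636,16.849), heading=315, 7 segment(s) drawn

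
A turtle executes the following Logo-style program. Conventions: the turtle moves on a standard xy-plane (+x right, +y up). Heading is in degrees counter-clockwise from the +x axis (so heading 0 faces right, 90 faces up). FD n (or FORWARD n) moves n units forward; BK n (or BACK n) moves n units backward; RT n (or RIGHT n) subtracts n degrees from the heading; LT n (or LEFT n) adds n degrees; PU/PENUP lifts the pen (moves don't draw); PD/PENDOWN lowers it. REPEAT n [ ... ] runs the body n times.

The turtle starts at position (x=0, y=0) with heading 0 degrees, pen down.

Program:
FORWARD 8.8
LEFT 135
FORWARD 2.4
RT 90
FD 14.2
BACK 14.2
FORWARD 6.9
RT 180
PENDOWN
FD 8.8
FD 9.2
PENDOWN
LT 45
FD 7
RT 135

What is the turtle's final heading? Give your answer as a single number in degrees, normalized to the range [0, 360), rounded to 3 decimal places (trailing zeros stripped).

Answer: 135

Derivation:
Executing turtle program step by step:
Start: pos=(0,0), heading=0, pen down
FD 8.8: (0,0) -> (8.8,0) [heading=0, draw]
LT 135: heading 0 -> 135
FD 2.4: (8.8,0) -> (7.103,1.697) [heading=135, draw]
RT 90: heading 135 -> 45
FD 14.2: (7.103,1.697) -> (17.144,11.738) [heading=45, draw]
BK 14.2: (17.144,11.738) -> (7.103,1.697) [heading=45, draw]
FD 6.9: (7.103,1.697) -> (11.982,6.576) [heading=45, draw]
RT 180: heading 45 -> 225
PD: pen down
FD 8.8: (11.982,6.576) -> (5.759,0.354) [heading=225, draw]
FD 9.2: (5.759,0.354) -> (-0.746,-6.152) [heading=225, draw]
PD: pen down
LT 45: heading 225 -> 270
FD 7: (-0.746,-6.152) -> (-0.746,-13.152) [heading=270, draw]
RT 135: heading 270 -> 135
Final: pos=(-0.746,-13.152), heading=135, 8 segment(s) drawn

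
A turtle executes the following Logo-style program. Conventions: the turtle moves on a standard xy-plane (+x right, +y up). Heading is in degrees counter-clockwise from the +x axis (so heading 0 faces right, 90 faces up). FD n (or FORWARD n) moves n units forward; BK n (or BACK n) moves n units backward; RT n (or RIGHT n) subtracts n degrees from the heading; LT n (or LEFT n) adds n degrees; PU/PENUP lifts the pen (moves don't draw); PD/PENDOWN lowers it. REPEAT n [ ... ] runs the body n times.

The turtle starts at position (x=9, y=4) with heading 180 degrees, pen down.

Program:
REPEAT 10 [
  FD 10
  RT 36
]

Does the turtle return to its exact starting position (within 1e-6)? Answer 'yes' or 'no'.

Answer: yes

Derivation:
Executing turtle program step by step:
Start: pos=(9,4), heading=180, pen down
REPEAT 10 [
  -- iteration 1/10 --
  FD 10: (9,4) -> (-1,4) [heading=180, draw]
  RT 36: heading 180 -> 144
  -- iteration 2/10 --
  FD 10: (-1,4) -> (-9.09,9.878) [heading=144, draw]
  RT 36: heading 144 -> 108
  -- iteration 3/10 --
  FD 10: (-9.09,9.878) -> (-12.18,19.388) [heading=108, draw]
  RT 36: heading 108 -> 72
  -- iteration 4/10 --
  FD 10: (-12.18,19.388) -> (-9.09,28.899) [heading=72, draw]
  RT 36: heading 72 -> 36
  -- iteration 5/10 --
  FD 10: (-9.09,28.899) -> (-1,34.777) [heading=36, draw]
  RT 36: heading 36 -> 0
  -- iteration 6/10 --
  FD 10: (-1,34.777) -> (9,34.777) [heading=0, draw]
  RT 36: heading 0 -> 324
  -- iteration 7/10 --
  FD 10: (9,34.777) -> (17.09,28.899) [heading=324, draw]
  RT 36: heading 324 -> 288
  -- iteration 8/10 --
  FD 10: (17.09,28.899) -> (20.18,19.388) [heading=288, draw]
  RT 36: heading 288 -> 252
  -- iteration 9/10 --
  FD 10: (20.18,19.388) -> (17.09,9.878) [heading=252, draw]
  RT 36: heading 252 -> 216
  -- iteration 10/10 --
  FD 10: (17.09,9.878) -> (9,4) [heading=216, draw]
  RT 36: heading 216 -> 180
]
Final: pos=(9,4), heading=180, 10 segment(s) drawn

Start position: (9, 4)
Final position: (9, 4)
Distance = 0; < 1e-6 -> CLOSED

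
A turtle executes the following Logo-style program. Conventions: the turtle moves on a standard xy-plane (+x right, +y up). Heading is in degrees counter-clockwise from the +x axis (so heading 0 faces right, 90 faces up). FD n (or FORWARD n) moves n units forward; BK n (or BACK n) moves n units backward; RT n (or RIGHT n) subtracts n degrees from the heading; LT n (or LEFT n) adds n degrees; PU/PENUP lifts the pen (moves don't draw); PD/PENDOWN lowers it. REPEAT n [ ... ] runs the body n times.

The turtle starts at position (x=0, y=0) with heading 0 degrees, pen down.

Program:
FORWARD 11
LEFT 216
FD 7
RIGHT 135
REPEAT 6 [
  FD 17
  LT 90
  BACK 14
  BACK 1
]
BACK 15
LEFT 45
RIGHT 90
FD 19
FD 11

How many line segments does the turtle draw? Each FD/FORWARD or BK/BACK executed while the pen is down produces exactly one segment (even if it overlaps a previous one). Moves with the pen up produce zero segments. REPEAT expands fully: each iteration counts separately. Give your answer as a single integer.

Answer: 23

Derivation:
Executing turtle program step by step:
Start: pos=(0,0), heading=0, pen down
FD 11: (0,0) -> (11,0) [heading=0, draw]
LT 216: heading 0 -> 216
FD 7: (11,0) -> (5.337,-4.114) [heading=216, draw]
RT 135: heading 216 -> 81
REPEAT 6 [
  -- iteration 1/6 --
  FD 17: (5.337,-4.114) -> (7.996,12.676) [heading=81, draw]
  LT 90: heading 81 -> 171
  BK 14: (7.996,12.676) -> (21.824,10.486) [heading=171, draw]
  BK 1: (21.824,10.486) -> (22.812,10.33) [heading=171, draw]
  -- iteration 2/6 --
  FD 17: (22.812,10.33) -> (6.021,12.989) [heading=171, draw]
  LT 90: heading 171 -> 261
  BK 14: (6.021,12.989) -> (8.211,26.817) [heading=261, draw]
  BK 1: (8.211,26.817) -> (8.367,27.804) [heading=261, draw]
  -- iteration 3/6 --
  FD 17: (8.367,27.804) -> (5.708,11.014) [heading=261, draw]
  LT 90: heading 261 -> 351
  BK 14: (5.708,11.014) -> (-8.12,13.204) [heading=351, draw]
  BK 1: (-8.12,13.204) -> (-9.107,13.36) [heading=351, draw]
  -- iteration 4/6 --
  FD 17: (-9.107,13.36) -> (7.683,10.701) [heading=351, draw]
  LT 90: heading 351 -> 81
  BK 14: (7.683,10.701) -> (5.493,-3.127) [heading=81, draw]
  BK 1: (5.493,-3.127) -> (5.337,-4.114) [heading=81, draw]
  -- iteration 5/6 --
  FD 17: (5.337,-4.114) -> (7.996,12.676) [heading=81, draw]
  LT 90: heading 81 -> 171
  BK 14: (7.996,12.676) -> (21.824,10.486) [heading=171, draw]
  BK 1: (21.824,10.486) -> (22.812,10.33) [heading=171, draw]
  -- iteration 6/6 --
  FD 17: (22.812,10.33) -> (6.021,12.989) [heading=171, draw]
  LT 90: heading 171 -> 261
  BK 14: (6.021,12.989) -> (8.211,26.817) [heading=261, draw]
  BK 1: (8.211,26.817) -> (8.367,27.804) [heading=261, draw]
]
BK 15: (8.367,27.804) -> (10.714,42.62) [heading=261, draw]
LT 45: heading 261 -> 306
RT 90: heading 306 -> 216
FD 19: (10.714,42.62) -> (-4.657,31.452) [heading=216, draw]
FD 11: (-4.657,31.452) -> (-13.557,24.986) [heading=216, draw]
Final: pos=(-13.557,24.986), heading=216, 23 segment(s) drawn
Segments drawn: 23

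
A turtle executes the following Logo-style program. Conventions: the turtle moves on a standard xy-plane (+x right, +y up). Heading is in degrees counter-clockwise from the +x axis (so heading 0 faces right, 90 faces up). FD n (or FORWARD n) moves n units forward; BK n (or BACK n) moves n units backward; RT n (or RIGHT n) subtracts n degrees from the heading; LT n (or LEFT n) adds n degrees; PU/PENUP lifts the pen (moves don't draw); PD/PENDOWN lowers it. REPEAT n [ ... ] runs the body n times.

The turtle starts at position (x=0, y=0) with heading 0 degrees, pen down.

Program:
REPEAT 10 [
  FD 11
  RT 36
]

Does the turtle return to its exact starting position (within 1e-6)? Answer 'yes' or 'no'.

Executing turtle program step by step:
Start: pos=(0,0), heading=0, pen down
REPEAT 10 [
  -- iteration 1/10 --
  FD 11: (0,0) -> (11,0) [heading=0, draw]
  RT 36: heading 0 -> 324
  -- iteration 2/10 --
  FD 11: (11,0) -> (19.899,-6.466) [heading=324, draw]
  RT 36: heading 324 -> 288
  -- iteration 3/10 --
  FD 11: (19.899,-6.466) -> (23.298,-16.927) [heading=288, draw]
  RT 36: heading 288 -> 252
  -- iteration 4/10 --
  FD 11: (23.298,-16.927) -> (19.899,-27.389) [heading=252, draw]
  RT 36: heading 252 -> 216
  -- iteration 5/10 --
  FD 11: (19.899,-27.389) -> (11,-33.855) [heading=216, draw]
  RT 36: heading 216 -> 180
  -- iteration 6/10 --
  FD 11: (11,-33.855) -> (0,-33.855) [heading=180, draw]
  RT 36: heading 180 -> 144
  -- iteration 7/10 --
  FD 11: (0,-33.855) -> (-8.899,-27.389) [heading=144, draw]
  RT 36: heading 144 -> 108
  -- iteration 8/10 --
  FD 11: (-8.899,-27.389) -> (-12.298,-16.927) [heading=108, draw]
  RT 36: heading 108 -> 72
  -- iteration 9/10 --
  FD 11: (-12.298,-16.927) -> (-8.899,-6.466) [heading=72, draw]
  RT 36: heading 72 -> 36
  -- iteration 10/10 --
  FD 11: (-8.899,-6.466) -> (0,0) [heading=36, draw]
  RT 36: heading 36 -> 0
]
Final: pos=(0,0), heading=0, 10 segment(s) drawn

Start position: (0, 0)
Final position: (0, 0)
Distance = 0; < 1e-6 -> CLOSED

Answer: yes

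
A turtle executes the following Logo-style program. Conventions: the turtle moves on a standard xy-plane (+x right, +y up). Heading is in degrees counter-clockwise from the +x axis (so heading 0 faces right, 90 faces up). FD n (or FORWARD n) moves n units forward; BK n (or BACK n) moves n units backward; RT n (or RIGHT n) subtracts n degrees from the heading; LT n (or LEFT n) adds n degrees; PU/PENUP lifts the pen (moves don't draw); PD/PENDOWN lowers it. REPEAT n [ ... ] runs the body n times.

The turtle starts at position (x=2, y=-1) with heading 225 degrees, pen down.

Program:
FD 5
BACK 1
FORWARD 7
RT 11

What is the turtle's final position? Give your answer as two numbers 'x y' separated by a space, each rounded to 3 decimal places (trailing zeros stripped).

Answer: -5.778 -8.778

Derivation:
Executing turtle program step by step:
Start: pos=(2,-1), heading=225, pen down
FD 5: (2,-1) -> (-1.536,-4.536) [heading=225, draw]
BK 1: (-1.536,-4.536) -> (-0.828,-3.828) [heading=225, draw]
FD 7: (-0.828,-3.828) -> (-5.778,-8.778) [heading=225, draw]
RT 11: heading 225 -> 214
Final: pos=(-5.778,-8.778), heading=214, 3 segment(s) drawn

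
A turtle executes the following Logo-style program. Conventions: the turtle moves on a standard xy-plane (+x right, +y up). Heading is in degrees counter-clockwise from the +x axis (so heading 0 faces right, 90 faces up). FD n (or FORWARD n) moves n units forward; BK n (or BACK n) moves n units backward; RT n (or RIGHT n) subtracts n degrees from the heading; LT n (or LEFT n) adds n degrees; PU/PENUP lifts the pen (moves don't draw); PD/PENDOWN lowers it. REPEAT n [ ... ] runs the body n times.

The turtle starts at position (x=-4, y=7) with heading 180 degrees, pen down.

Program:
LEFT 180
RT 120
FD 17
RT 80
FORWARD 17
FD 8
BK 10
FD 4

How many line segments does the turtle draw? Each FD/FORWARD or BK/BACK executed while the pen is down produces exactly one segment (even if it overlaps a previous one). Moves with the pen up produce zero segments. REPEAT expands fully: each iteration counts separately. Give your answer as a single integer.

Executing turtle program step by step:
Start: pos=(-4,7), heading=180, pen down
LT 180: heading 180 -> 0
RT 120: heading 0 -> 240
FD 17: (-4,7) -> (-12.5,-7.722) [heading=240, draw]
RT 80: heading 240 -> 160
FD 17: (-12.5,-7.722) -> (-28.475,-1.908) [heading=160, draw]
FD 8: (-28.475,-1.908) -> (-35.992,0.828) [heading=160, draw]
BK 10: (-35.992,0.828) -> (-26.595,-2.592) [heading=160, draw]
FD 4: (-26.595,-2.592) -> (-30.354,-1.224) [heading=160, draw]
Final: pos=(-30.354,-1.224), heading=160, 5 segment(s) drawn
Segments drawn: 5

Answer: 5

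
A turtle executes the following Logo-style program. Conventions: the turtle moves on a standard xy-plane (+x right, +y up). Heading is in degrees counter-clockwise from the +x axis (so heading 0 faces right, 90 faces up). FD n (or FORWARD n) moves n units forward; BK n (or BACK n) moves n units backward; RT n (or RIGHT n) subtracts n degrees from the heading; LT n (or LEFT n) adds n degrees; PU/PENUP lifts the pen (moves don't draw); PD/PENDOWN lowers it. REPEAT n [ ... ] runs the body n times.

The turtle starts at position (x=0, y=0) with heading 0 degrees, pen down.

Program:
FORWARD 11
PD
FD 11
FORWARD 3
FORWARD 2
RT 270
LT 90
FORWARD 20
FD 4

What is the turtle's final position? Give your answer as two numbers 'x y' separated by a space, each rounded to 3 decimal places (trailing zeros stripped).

Executing turtle program step by step:
Start: pos=(0,0), heading=0, pen down
FD 11: (0,0) -> (11,0) [heading=0, draw]
PD: pen down
FD 11: (11,0) -> (22,0) [heading=0, draw]
FD 3: (22,0) -> (25,0) [heading=0, draw]
FD 2: (25,0) -> (27,0) [heading=0, draw]
RT 270: heading 0 -> 90
LT 90: heading 90 -> 180
FD 20: (27,0) -> (7,0) [heading=180, draw]
FD 4: (7,0) -> (3,0) [heading=180, draw]
Final: pos=(3,0), heading=180, 6 segment(s) drawn

Answer: 3 0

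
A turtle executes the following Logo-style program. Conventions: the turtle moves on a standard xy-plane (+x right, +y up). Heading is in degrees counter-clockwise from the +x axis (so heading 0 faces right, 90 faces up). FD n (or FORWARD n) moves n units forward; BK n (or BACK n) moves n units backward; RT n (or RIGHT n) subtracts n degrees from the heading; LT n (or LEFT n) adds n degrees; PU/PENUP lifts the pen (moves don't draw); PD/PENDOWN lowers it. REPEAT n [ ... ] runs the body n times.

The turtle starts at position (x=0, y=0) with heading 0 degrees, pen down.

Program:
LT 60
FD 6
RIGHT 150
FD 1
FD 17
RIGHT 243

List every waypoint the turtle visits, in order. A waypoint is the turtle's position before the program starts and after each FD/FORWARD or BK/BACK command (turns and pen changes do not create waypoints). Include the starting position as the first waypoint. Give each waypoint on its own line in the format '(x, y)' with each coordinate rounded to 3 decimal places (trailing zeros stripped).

Answer: (0, 0)
(3, 5.196)
(3, 4.196)
(3, -12.804)

Derivation:
Executing turtle program step by step:
Start: pos=(0,0), heading=0, pen down
LT 60: heading 0 -> 60
FD 6: (0,0) -> (3,5.196) [heading=60, draw]
RT 150: heading 60 -> 270
FD 1: (3,5.196) -> (3,4.196) [heading=270, draw]
FD 17: (3,4.196) -> (3,-12.804) [heading=270, draw]
RT 243: heading 270 -> 27
Final: pos=(3,-12.804), heading=27, 3 segment(s) drawn
Waypoints (4 total):
(0, 0)
(3, 5.196)
(3, 4.196)
(3, -12.804)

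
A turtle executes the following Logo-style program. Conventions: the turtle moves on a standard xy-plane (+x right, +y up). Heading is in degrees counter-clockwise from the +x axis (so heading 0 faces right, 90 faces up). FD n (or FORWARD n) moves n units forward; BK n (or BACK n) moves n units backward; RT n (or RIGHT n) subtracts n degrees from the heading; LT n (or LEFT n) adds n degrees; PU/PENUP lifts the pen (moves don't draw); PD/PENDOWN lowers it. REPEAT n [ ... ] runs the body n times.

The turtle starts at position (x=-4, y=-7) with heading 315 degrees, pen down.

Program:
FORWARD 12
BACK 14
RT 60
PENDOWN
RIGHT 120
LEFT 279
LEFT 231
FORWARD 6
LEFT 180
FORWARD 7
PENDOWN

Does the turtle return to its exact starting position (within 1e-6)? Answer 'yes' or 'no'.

Executing turtle program step by step:
Start: pos=(-4,-7), heading=315, pen down
FD 12: (-4,-7) -> (4.485,-15.485) [heading=315, draw]
BK 14: (4.485,-15.485) -> (-5.414,-5.586) [heading=315, draw]
RT 60: heading 315 -> 255
PD: pen down
RT 120: heading 255 -> 135
LT 279: heading 135 -> 54
LT 231: heading 54 -> 285
FD 6: (-5.414,-5.586) -> (-3.861,-11.381) [heading=285, draw]
LT 180: heading 285 -> 105
FD 7: (-3.861,-11.381) -> (-5.673,-4.62) [heading=105, draw]
PD: pen down
Final: pos=(-5.673,-4.62), heading=105, 4 segment(s) drawn

Start position: (-4, -7)
Final position: (-5.673, -4.62)
Distance = 2.909; >= 1e-6 -> NOT closed

Answer: no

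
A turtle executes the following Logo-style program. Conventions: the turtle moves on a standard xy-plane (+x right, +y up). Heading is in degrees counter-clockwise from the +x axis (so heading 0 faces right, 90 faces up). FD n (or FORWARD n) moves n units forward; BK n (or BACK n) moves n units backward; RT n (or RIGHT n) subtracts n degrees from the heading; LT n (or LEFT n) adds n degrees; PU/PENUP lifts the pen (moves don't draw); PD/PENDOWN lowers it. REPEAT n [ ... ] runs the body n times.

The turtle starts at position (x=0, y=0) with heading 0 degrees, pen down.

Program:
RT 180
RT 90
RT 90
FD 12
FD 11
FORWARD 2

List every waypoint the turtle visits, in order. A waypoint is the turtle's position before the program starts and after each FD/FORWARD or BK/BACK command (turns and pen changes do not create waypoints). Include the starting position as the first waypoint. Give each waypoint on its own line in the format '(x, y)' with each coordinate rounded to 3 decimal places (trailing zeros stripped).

Executing turtle program step by step:
Start: pos=(0,0), heading=0, pen down
RT 180: heading 0 -> 180
RT 90: heading 180 -> 90
RT 90: heading 90 -> 0
FD 12: (0,0) -> (12,0) [heading=0, draw]
FD 11: (12,0) -> (23,0) [heading=0, draw]
FD 2: (23,0) -> (25,0) [heading=0, draw]
Final: pos=(25,0), heading=0, 3 segment(s) drawn
Waypoints (4 total):
(0, 0)
(12, 0)
(23, 0)
(25, 0)

Answer: (0, 0)
(12, 0)
(23, 0)
(25, 0)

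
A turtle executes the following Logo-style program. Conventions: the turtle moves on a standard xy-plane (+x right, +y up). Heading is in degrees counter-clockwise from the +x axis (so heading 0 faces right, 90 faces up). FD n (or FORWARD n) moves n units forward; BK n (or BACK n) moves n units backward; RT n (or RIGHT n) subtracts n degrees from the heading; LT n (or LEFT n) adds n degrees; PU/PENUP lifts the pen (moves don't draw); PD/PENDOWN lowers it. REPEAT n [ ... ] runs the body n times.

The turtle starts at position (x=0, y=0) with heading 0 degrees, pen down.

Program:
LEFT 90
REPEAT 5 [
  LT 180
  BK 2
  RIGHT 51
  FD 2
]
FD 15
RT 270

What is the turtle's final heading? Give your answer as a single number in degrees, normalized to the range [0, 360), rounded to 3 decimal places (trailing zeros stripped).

Answer: 105

Derivation:
Executing turtle program step by step:
Start: pos=(0,0), heading=0, pen down
LT 90: heading 0 -> 90
REPEAT 5 [
  -- iteration 1/5 --
  LT 180: heading 90 -> 270
  BK 2: (0,0) -> (0,2) [heading=270, draw]
  RT 51: heading 270 -> 219
  FD 2: (0,2) -> (-1.554,0.741) [heading=219, draw]
  -- iteration 2/5 --
  LT 180: heading 219 -> 39
  BK 2: (-1.554,0.741) -> (-3.109,-0.517) [heading=39, draw]
  RT 51: heading 39 -> 348
  FD 2: (-3.109,-0.517) -> (-1.152,-0.933) [heading=348, draw]
  -- iteration 3/5 --
  LT 180: heading 348 -> 168
  BK 2: (-1.152,-0.933) -> (0.804,-1.349) [heading=168, draw]
  RT 51: heading 168 -> 117
  FD 2: (0.804,-1.349) -> (-0.104,0.433) [heading=117, draw]
  -- iteration 4/5 --
  LT 180: heading 117 -> 297
  BK 2: (-0.104,0.433) -> (-1.012,2.215) [heading=297, draw]
  RT 51: heading 297 -> 246
  FD 2: (-1.012,2.215) -> (-1.825,0.388) [heading=246, draw]
  -- iteration 5/5 --
  LT 180: heading 246 -> 66
  BK 2: (-1.825,0.388) -> (-2.639,-1.439) [heading=66, draw]
  RT 51: heading 66 -> 15
  FD 2: (-2.639,-1.439) -> (-0.707,-0.921) [heading=15, draw]
]
FD 15: (-0.707,-0.921) -> (13.782,2.961) [heading=15, draw]
RT 270: heading 15 -> 105
Final: pos=(13.782,2.961), heading=105, 11 segment(s) drawn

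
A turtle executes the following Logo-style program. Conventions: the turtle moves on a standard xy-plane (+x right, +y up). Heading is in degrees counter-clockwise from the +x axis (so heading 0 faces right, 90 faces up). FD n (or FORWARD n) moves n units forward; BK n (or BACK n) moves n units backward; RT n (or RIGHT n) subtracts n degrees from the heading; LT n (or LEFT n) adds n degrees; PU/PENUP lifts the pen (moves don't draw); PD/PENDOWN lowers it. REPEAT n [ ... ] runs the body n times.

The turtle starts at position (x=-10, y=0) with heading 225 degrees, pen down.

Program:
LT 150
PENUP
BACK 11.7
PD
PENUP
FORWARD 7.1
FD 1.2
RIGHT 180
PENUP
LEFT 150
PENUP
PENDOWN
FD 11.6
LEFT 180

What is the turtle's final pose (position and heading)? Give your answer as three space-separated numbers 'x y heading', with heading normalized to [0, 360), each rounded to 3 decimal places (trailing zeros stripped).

Executing turtle program step by step:
Start: pos=(-10,0), heading=225, pen down
LT 150: heading 225 -> 15
PU: pen up
BK 11.7: (-10,0) -> (-21.301,-3.028) [heading=15, move]
PD: pen down
PU: pen up
FD 7.1: (-21.301,-3.028) -> (-14.443,-1.191) [heading=15, move]
FD 1.2: (-14.443,-1.191) -> (-13.284,-0.88) [heading=15, move]
RT 180: heading 15 -> 195
PU: pen up
LT 150: heading 195 -> 345
PU: pen up
PD: pen down
FD 11.6: (-13.284,-0.88) -> (-2.079,-3.882) [heading=345, draw]
LT 180: heading 345 -> 165
Final: pos=(-2.079,-3.882), heading=165, 1 segment(s) drawn

Answer: -2.079 -3.882 165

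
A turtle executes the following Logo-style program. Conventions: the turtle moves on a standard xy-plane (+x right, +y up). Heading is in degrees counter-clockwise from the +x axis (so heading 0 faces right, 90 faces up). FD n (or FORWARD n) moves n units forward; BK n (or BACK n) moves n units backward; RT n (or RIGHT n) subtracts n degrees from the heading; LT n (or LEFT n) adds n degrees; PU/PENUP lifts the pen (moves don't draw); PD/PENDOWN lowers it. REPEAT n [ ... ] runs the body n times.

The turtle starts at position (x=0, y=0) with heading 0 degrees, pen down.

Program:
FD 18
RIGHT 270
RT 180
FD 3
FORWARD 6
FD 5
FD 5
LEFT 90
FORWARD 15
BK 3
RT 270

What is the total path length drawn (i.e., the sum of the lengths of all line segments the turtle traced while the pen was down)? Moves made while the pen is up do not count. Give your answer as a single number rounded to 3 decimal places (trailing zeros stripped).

Executing turtle program step by step:
Start: pos=(0,0), heading=0, pen down
FD 18: (0,0) -> (18,0) [heading=0, draw]
RT 270: heading 0 -> 90
RT 180: heading 90 -> 270
FD 3: (18,0) -> (18,-3) [heading=270, draw]
FD 6: (18,-3) -> (18,-9) [heading=270, draw]
FD 5: (18,-9) -> (18,-14) [heading=270, draw]
FD 5: (18,-14) -> (18,-19) [heading=270, draw]
LT 90: heading 270 -> 0
FD 15: (18,-19) -> (33,-19) [heading=0, draw]
BK 3: (33,-19) -> (30,-19) [heading=0, draw]
RT 270: heading 0 -> 90
Final: pos=(30,-19), heading=90, 7 segment(s) drawn

Segment lengths:
  seg 1: (0,0) -> (18,0), length = 18
  seg 2: (18,0) -> (18,-3), length = 3
  seg 3: (18,-3) -> (18,-9), length = 6
  seg 4: (18,-9) -> (18,-14), length = 5
  seg 5: (18,-14) -> (18,-19), length = 5
  seg 6: (18,-19) -> (33,-19), length = 15
  seg 7: (33,-19) -> (30,-19), length = 3
Total = 55

Answer: 55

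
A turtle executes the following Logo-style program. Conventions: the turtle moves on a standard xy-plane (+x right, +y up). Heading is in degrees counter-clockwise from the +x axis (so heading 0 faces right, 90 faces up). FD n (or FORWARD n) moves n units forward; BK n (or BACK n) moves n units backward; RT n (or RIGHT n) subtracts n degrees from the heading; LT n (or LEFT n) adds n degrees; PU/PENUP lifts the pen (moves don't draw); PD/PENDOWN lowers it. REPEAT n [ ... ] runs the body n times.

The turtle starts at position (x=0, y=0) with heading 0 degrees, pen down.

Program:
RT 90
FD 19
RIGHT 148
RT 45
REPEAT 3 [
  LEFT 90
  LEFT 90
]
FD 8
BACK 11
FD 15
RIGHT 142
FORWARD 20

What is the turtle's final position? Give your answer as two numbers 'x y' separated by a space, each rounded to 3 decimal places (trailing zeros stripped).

Executing turtle program step by step:
Start: pos=(0,0), heading=0, pen down
RT 90: heading 0 -> 270
FD 19: (0,0) -> (0,-19) [heading=270, draw]
RT 148: heading 270 -> 122
RT 45: heading 122 -> 77
REPEAT 3 [
  -- iteration 1/3 --
  LT 90: heading 77 -> 167
  LT 90: heading 167 -> 257
  -- iteration 2/3 --
  LT 90: heading 257 -> 347
  LT 90: heading 347 -> 77
  -- iteration 3/3 --
  LT 90: heading 77 -> 167
  LT 90: heading 167 -> 257
]
FD 8: (0,-19) -> (-1.8,-26.795) [heading=257, draw]
BK 11: (-1.8,-26.795) -> (0.675,-16.077) [heading=257, draw]
FD 15: (0.675,-16.077) -> (-2.699,-30.692) [heading=257, draw]
RT 142: heading 257 -> 115
FD 20: (-2.699,-30.692) -> (-11.152,-12.566) [heading=115, draw]
Final: pos=(-11.152,-12.566), heading=115, 5 segment(s) drawn

Answer: -11.152 -12.566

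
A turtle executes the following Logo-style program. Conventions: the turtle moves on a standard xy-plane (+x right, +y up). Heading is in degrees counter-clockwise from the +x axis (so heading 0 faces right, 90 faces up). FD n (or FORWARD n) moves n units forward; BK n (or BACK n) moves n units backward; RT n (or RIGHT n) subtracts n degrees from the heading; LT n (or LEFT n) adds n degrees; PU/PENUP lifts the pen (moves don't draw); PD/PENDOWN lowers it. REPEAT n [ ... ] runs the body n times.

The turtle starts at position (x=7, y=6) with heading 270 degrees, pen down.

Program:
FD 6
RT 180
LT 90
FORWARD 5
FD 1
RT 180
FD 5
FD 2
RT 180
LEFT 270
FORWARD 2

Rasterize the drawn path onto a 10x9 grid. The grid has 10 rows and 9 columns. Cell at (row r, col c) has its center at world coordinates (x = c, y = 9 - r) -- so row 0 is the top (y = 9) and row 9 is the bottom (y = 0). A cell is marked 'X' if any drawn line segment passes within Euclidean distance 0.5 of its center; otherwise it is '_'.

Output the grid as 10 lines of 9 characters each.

Segment 0: (7,6) -> (7,0)
Segment 1: (7,0) -> (2,0)
Segment 2: (2,0) -> (1,0)
Segment 3: (1,0) -> (6,0)
Segment 4: (6,0) -> (8,0)
Segment 5: (8,0) -> (8,2)

Answer: _________
_________
_________
_______X_
_______X_
_______X_
_______X_
_______XX
_______XX
_XXXXXXXX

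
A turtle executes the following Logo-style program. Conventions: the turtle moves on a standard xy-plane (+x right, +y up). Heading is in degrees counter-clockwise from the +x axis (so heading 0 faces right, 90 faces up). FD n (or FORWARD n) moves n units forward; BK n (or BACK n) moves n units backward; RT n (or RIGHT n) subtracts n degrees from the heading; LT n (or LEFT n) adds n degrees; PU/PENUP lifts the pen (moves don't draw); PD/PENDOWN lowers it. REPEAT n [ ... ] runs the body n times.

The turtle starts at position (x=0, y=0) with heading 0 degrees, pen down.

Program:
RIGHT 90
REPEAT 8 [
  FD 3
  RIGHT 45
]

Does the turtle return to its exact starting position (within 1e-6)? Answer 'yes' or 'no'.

Executing turtle program step by step:
Start: pos=(0,0), heading=0, pen down
RT 90: heading 0 -> 270
REPEAT 8 [
  -- iteration 1/8 --
  FD 3: (0,0) -> (0,-3) [heading=270, draw]
  RT 45: heading 270 -> 225
  -- iteration 2/8 --
  FD 3: (0,-3) -> (-2.121,-5.121) [heading=225, draw]
  RT 45: heading 225 -> 180
  -- iteration 3/8 --
  FD 3: (-2.121,-5.121) -> (-5.121,-5.121) [heading=180, draw]
  RT 45: heading 180 -> 135
  -- iteration 4/8 --
  FD 3: (-5.121,-5.121) -> (-7.243,-3) [heading=135, draw]
  RT 45: heading 135 -> 90
  -- iteration 5/8 --
  FD 3: (-7.243,-3) -> (-7.243,0) [heading=90, draw]
  RT 45: heading 90 -> 45
  -- iteration 6/8 --
  FD 3: (-7.243,0) -> (-5.121,2.121) [heading=45, draw]
  RT 45: heading 45 -> 0
  -- iteration 7/8 --
  FD 3: (-5.121,2.121) -> (-2.121,2.121) [heading=0, draw]
  RT 45: heading 0 -> 315
  -- iteration 8/8 --
  FD 3: (-2.121,2.121) -> (0,0) [heading=315, draw]
  RT 45: heading 315 -> 270
]
Final: pos=(0,0), heading=270, 8 segment(s) drawn

Start position: (0, 0)
Final position: (0, 0)
Distance = 0; < 1e-6 -> CLOSED

Answer: yes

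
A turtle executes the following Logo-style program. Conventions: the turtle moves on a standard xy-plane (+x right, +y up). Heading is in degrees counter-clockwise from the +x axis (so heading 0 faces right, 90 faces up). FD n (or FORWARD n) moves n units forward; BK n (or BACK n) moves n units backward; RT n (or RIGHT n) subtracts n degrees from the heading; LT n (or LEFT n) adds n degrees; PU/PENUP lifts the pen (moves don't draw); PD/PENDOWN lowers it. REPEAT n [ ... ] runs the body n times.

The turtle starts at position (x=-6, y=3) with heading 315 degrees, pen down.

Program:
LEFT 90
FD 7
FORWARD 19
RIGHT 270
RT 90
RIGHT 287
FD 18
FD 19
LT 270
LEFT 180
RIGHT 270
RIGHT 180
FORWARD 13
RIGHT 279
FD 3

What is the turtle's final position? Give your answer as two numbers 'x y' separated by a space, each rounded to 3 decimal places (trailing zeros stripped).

Executing turtle program step by step:
Start: pos=(-6,3), heading=315, pen down
LT 90: heading 315 -> 45
FD 7: (-6,3) -> (-1.05,7.95) [heading=45, draw]
FD 19: (-1.05,7.95) -> (12.385,21.385) [heading=45, draw]
RT 270: heading 45 -> 135
RT 90: heading 135 -> 45
RT 287: heading 45 -> 118
FD 18: (12.385,21.385) -> (3.934,37.278) [heading=118, draw]
FD 19: (3.934,37.278) -> (-4.986,54.054) [heading=118, draw]
LT 270: heading 118 -> 28
LT 180: heading 28 -> 208
RT 270: heading 208 -> 298
RT 180: heading 298 -> 118
FD 13: (-4.986,54.054) -> (-11.089,65.532) [heading=118, draw]
RT 279: heading 118 -> 199
FD 3: (-11.089,65.532) -> (-13.925,64.555) [heading=199, draw]
Final: pos=(-13.925,64.555), heading=199, 6 segment(s) drawn

Answer: -13.925 64.555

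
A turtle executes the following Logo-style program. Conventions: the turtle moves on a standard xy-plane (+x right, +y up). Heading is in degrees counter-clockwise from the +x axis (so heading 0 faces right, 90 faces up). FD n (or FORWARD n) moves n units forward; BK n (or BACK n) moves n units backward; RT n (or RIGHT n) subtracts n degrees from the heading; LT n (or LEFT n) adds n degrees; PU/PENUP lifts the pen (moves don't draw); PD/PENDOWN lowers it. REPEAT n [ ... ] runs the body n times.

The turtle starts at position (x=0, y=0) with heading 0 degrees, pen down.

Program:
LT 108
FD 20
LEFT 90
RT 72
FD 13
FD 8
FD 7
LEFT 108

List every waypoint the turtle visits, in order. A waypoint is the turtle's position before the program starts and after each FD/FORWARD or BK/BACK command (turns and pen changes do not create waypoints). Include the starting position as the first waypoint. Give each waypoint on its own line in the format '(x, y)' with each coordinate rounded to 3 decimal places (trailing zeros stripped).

Executing turtle program step by step:
Start: pos=(0,0), heading=0, pen down
LT 108: heading 0 -> 108
FD 20: (0,0) -> (-6.18,19.021) [heading=108, draw]
LT 90: heading 108 -> 198
RT 72: heading 198 -> 126
FD 13: (-6.18,19.021) -> (-13.822,29.538) [heading=126, draw]
FD 8: (-13.822,29.538) -> (-18.524,36.01) [heading=126, draw]
FD 7: (-18.524,36.01) -> (-22.638,41.674) [heading=126, draw]
LT 108: heading 126 -> 234
Final: pos=(-22.638,41.674), heading=234, 4 segment(s) drawn
Waypoints (5 total):
(0, 0)
(-6.18, 19.021)
(-13.822, 29.538)
(-18.524, 36.01)
(-22.638, 41.674)

Answer: (0, 0)
(-6.18, 19.021)
(-13.822, 29.538)
(-18.524, 36.01)
(-22.638, 41.674)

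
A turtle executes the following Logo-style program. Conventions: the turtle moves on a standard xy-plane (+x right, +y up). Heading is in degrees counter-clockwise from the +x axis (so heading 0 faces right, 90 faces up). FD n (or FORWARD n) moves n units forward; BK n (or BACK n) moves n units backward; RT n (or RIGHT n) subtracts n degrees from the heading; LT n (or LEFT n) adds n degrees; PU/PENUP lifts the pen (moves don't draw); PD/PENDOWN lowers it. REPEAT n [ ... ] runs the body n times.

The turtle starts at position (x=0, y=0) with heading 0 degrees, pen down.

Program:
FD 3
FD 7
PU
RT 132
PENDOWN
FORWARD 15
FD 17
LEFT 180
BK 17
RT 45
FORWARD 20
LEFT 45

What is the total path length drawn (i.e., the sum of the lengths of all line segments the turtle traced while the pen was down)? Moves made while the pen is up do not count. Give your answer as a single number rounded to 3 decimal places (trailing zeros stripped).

Executing turtle program step by step:
Start: pos=(0,0), heading=0, pen down
FD 3: (0,0) -> (3,0) [heading=0, draw]
FD 7: (3,0) -> (10,0) [heading=0, draw]
PU: pen up
RT 132: heading 0 -> 228
PD: pen down
FD 15: (10,0) -> (-0.037,-11.147) [heading=228, draw]
FD 17: (-0.037,-11.147) -> (-11.412,-23.781) [heading=228, draw]
LT 180: heading 228 -> 48
BK 17: (-11.412,-23.781) -> (-22.787,-36.414) [heading=48, draw]
RT 45: heading 48 -> 3
FD 20: (-22.787,-36.414) -> (-2.815,-35.367) [heading=3, draw]
LT 45: heading 3 -> 48
Final: pos=(-2.815,-35.367), heading=48, 6 segment(s) drawn

Segment lengths:
  seg 1: (0,0) -> (3,0), length = 3
  seg 2: (3,0) -> (10,0), length = 7
  seg 3: (10,0) -> (-0.037,-11.147), length = 15
  seg 4: (-0.037,-11.147) -> (-11.412,-23.781), length = 17
  seg 5: (-11.412,-23.781) -> (-22.787,-36.414), length = 17
  seg 6: (-22.787,-36.414) -> (-2.815,-35.367), length = 20
Total = 79

Answer: 79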